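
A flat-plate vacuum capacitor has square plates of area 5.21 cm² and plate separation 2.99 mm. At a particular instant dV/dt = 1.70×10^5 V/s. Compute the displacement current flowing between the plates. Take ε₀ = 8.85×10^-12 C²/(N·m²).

2.62×10^-7 A

E = V/d so dE/dt = (dV/dt)/d = 5.686×10^7 V/(m·s), and I_d = ε₀ A dE/dt = (8.85×10^-12)(5.21×10^-4)(5.686×10^7) = 2.62×10^-7 A.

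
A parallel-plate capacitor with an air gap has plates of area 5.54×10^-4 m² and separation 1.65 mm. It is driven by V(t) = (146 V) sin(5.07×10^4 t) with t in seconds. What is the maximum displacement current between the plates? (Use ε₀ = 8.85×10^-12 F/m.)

2.20×10^-5 A

(dE/dt)_max = V₀ω/d = 4.486×10^9 V/(m·s); ω = 5.07×10^4 rad/s.
I_d,max = ε₀ A (dE/dt)_max = (8.85×10^-12)(5.54×10^-4)(4.486×10^9) = 2.20×10^-5 A.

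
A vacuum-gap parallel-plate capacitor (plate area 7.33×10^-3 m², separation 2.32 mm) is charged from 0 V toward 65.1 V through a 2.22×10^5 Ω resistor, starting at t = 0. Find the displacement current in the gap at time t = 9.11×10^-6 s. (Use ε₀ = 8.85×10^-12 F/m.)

6.76×10^-5 A

With C = ε₀A/d = (8.85×10^-12)(7.33×10^-3)/(2.32×10^-3) = 2.796×10^-11 F, the time constant is τ = RC = 6.207×10^-6 s, so t/τ = 1.468 and e^(−t/τ) = 0.2304.
I_d = I_cond = (V₀/R) e^(−t/τ) = (2.932×10^-4)(0.2304) = 6.76×10^-5 A.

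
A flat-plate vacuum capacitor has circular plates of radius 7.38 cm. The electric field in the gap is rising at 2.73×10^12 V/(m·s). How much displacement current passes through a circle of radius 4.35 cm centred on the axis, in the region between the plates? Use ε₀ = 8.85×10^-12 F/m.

Through the whole plate area (πR² = 0.01711 m²), I_d = ε₀ πR² dE/dt = 0.4134 A.
The field is uniform, so I_d,enc = I_d (r/R)² = (0.4134)(4.35/7.38)² = 0.144 A.

0.144 A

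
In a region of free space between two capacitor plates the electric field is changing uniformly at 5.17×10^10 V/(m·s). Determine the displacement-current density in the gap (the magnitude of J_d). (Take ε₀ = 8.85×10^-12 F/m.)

The displacement-current density is ε₀ ∂E/∂t = (8.85×10^-12)(5.17×10^10) = 0.458 A/m².

0.458 A/m²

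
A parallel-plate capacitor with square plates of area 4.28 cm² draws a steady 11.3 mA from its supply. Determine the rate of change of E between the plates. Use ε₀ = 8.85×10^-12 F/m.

By continuity, I_d in the gap equals the 11.3 mA flowing in the wire.
Inverting I_d = ε₀ A dE/dt gives dE/dt = 0.0113 / (8.85×10^-12 · 4.28×10^-4) = 2.98×10^12 V/(m·s).

2.98×10^12 V/(m·s)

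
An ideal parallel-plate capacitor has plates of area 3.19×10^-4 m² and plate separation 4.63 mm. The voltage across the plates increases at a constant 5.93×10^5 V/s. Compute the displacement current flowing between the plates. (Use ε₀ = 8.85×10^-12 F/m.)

E = V/d so dE/dt = (dV/dt)/d = 1.281×10^8 V/(m·s), and I_d = ε₀ A dE/dt = (8.85×10^-12)(3.19×10^-4)(1.281×10^8) = 3.62×10^-7 A.

3.62×10^-7 A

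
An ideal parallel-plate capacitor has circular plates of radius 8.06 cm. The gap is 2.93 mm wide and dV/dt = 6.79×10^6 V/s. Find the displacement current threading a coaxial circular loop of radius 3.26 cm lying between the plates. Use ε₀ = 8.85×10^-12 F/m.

I_d = C dV/dt with C = ε₀πR²/d = 6.165×10^-11 F, so I_d = (6.165×10^-11)(6.79×10^6) = 4.186×10^-4 A.
The field is uniform, so I_d,enc = I_d (r/R)² = (4.186×10^-4)(3.26/8.06)² = 6.85×10^-5 A.

6.85×10^-5 A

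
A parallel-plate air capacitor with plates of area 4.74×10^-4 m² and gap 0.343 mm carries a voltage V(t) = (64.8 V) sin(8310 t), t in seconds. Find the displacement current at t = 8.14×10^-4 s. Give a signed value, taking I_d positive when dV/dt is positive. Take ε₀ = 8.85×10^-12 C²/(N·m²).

5.84×10^-6 A

C = ε₀A/d = (8.85×10^-12)(4.74×10^-4)/(3.43×10^-4) = 1.223×10^-11 F. dV/dt = V₀ω·cos(ωt); at ωt = 6.76434 rad this factor is 0.8865.
I_d = C dV/dt = (1.223×10^-11)(64.8)(8310)(0.8865) = 5.84×10^-6 A.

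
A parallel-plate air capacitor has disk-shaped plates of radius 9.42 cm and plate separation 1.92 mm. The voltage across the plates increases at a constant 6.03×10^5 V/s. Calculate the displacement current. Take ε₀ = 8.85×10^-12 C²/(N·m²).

7.75×10^-5 A

The displacement current equals the charging current C dV/dt. With C = ε₀A/d = (8.85×10^-12)(0.02788)/(1.92×10^-3) = 1.285×10^-10 F, I_d = (1.285×10^-10)(6.03×10^5) = 7.75×10^-5 A.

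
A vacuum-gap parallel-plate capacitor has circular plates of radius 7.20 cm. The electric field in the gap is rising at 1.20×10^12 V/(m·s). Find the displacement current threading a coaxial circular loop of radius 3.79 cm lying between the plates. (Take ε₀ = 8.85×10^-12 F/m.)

0.0479 A

Total displacement current: I_d = ε₀(πR²)(dE/dt) = (8.85×10^-12)(0.01629)(1.20×10^12) = 0.1730 A.
Since J_d is uniform, the enclosed fraction is (r/R)² = 0.2771, giving I_d,enc = 0.0479 A.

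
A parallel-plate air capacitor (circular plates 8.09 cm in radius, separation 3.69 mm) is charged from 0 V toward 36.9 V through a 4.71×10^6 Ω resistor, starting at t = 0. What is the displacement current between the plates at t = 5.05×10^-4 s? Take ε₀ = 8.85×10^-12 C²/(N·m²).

8.91×10^-7 A

C = ε₀A/d = (8.85×10^-12)(0.02056)/(3.69×10^-3) = 4.931×10^-11 F and τ = RC = 2.323×10^-4 s. I_d in the gap equals the RC charging current.
I_d(t) = (V₀/R) e^(−t/τ) = 7.834×10^-6 · e^(−2.174) = 8.91×10^-7 A.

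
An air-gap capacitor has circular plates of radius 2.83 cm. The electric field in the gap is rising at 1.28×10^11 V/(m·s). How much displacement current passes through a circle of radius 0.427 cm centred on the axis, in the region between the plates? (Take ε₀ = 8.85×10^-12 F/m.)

I_d = ε₀ dΦ_E/dt = ε₀ πR² (dE/dt) = (8.85×10^-12)(2.516×10^-3)(1.28×10^11) = 2.850×10^-3 A through the full plate area.
The field is uniform, so I_d,enc = I_d (r/R)² = (2.850×10^-3)(0.427/2.83)² = 6.49×10^-5 A.

6.49×10^-5 A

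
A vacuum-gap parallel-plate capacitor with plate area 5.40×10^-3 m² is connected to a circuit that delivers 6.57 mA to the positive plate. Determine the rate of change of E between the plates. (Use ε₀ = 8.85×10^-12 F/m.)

Charge continuity gives I_d = I = 6.57×10^-3 A between the plates.
Since I_d = ε₀ A dE/dt, dE/dt = I_d/(ε₀A) = (6.57×10^-3)/((8.85×10^-12)(5.40×10^-3)) = 1.37×10^11 V/(m·s).

1.37×10^11 V/(m·s)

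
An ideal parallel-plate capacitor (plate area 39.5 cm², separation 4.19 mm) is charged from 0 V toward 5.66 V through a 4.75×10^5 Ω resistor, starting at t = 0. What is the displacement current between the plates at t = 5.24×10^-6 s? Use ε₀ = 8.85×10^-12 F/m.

C = ε₀A/d = (8.85×10^-12)(3.95×10^-3)/(4.19×10^-3) = 8.343×10^-12 F and τ = RC = 3.963×10^-6 s. I_d in the gap equals the RC charging current.
I_d(t) = (V₀/R) e^(−t/τ) = 1.192×10^-5 · e^(−1.322) = 3.18×10^-6 A.

3.18×10^-6 A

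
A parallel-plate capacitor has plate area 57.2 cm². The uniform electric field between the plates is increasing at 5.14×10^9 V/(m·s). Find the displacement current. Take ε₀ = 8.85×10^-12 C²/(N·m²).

2.60×10^-4 A

With a uniform field, Φ_E = EA, so I_d = ε₀ A dE/dt = 2.60×10^-4 A.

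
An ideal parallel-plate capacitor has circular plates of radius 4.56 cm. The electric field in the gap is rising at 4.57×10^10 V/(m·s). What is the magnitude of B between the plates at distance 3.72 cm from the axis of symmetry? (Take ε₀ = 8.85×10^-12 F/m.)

I_d = ε₀ dΦ_E/dt = ε₀ πR² (dE/dt) = (8.85×10^-12)(6.533×10^-3)(4.57×10^10) = 2.642×10^-3 A through the full plate area.
An Ampèrian loop of radius r encloses a fraction (r/R)² of I_d. Then B·2πr = μ₀ I_d (r/R)², giving B = μ₀ I_d r/(2πR²) = 9.45×10^-9 T.

9.45×10^-9 T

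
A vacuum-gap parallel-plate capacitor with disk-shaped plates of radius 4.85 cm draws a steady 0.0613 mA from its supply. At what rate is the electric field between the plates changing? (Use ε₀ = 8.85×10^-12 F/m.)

9.37×10^8 V/(m·s)

Charge continuity gives I_d = I = 6.13×10^-5 A between the plates.
Inverting I_d = ε₀ A dE/dt gives dE/dt = 6.13×10^-5 / (8.85×10^-12 · 7.390×10^-3) = 9.37×10^8 V/(m·s).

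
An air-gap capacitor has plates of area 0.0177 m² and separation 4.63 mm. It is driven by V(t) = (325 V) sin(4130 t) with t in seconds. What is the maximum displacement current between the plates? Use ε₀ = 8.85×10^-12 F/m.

4.54×10^-5 A

(dE/dt)_max = V₀ω/d = 2.899×10^8 V/(m·s); ω = 4130 rad/s.
I_d,max = ε₀ A (dE/dt)_max = (8.85×10^-12)(0.0177)(2.899×10^8) = 4.54×10^-5 A.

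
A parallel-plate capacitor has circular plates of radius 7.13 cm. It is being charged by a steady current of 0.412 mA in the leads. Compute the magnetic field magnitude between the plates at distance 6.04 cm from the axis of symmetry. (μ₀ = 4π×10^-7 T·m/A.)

By continuity the displacement current in the gap matches the conduction current: I_d = 4.12×10^-4 A.
An Ampèrian loop of radius r encloses a fraction (r/R)² of I_d. Then B·2πr = μ₀ I_d (r/R)², giving B = μ₀ I_d r/(2πR²) = 9.79×10^-10 T.

9.79×10^-10 T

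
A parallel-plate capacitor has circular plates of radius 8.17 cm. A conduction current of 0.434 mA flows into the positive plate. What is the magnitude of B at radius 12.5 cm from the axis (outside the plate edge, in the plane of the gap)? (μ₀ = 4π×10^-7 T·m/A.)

6.94×10^-10 T

Between the plates the displacement current equals the wire current: I_d = 0.434 mA = 4.34×10^-4 A.
For r ≥ R the full I_d is enclosed: B = μ₀ I_d/(2πr) = (4π×10^-7)(4.34×10^-4)/(2π·0.125) = 6.94×10^-10 T.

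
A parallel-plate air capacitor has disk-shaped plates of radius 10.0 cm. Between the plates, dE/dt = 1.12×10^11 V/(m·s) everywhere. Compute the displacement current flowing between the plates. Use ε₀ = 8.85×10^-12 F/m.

0.0311 A

With a uniform field, Φ_E = EA, so I_d = ε₀ A dE/dt = 0.0311 A.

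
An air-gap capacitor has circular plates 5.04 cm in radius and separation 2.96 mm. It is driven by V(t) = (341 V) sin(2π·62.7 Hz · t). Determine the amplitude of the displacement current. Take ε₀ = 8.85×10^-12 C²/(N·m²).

The displacement current equals the conduction current C dV/dt, which peaks at C V₀ ω.
With C = ε₀A/d = (8.85×10^-12)(7.980×10^-3)/(2.96×10^-3) = 2.386×10^-11 F and ω = 2πf = 394.0 rad/s, I_d,max = (2.386×10^-11)(341)(394.0) = 3.21×10^-6 A.

3.21×10^-6 A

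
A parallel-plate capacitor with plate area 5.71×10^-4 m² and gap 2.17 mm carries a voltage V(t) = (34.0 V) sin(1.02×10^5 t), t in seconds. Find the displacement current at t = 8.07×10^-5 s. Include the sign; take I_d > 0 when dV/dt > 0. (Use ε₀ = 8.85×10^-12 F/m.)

dV/dt = (34.0)(1.02×10^5)·cos(8.2314) = -1.278×10^6 V/s.
I_d = C dV/dt with C = ε₀A/d = (8.85×10^-12)(5.71×10^-4)/(2.17×10^-3) = 2.329×10^-12 F, so I_d = (2.329×10^-12)(-1.278×10^6) = -2.98×10^-6 A.

-2.98×10^-6 A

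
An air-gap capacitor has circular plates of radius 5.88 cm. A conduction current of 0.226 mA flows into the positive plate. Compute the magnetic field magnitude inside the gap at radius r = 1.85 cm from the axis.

Between the plates the displacement current equals the wire current: I_d = 0.226 mA = 2.26×10^-4 A.
For r < R the Ampère–Maxwell law gives B(2πr) = μ₀ I_d (r²/R²), so B = μ₀ I_d r/(2πR²) = (4π×10^-7)(2.26×10^-4)(0.0185)/(2π·0.0588²) = 2.42×10^-10 T.

2.42×10^-10 T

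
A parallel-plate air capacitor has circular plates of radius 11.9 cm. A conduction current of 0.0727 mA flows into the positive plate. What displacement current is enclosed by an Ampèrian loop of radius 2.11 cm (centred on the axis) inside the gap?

Between the plates the displacement current equals the wire current: I_d = 0.0727 mA = 7.27×10^-5 A.
Through an area πr² the displacement current is I_d·(πr²/πR²) = I_d (r/R)² = 2.29×10^-6 A.

2.29×10^-6 A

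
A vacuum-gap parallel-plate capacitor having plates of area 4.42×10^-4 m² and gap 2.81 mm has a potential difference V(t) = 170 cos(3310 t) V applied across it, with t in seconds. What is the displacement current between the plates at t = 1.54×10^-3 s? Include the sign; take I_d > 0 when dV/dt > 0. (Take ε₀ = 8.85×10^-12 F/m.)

dV/dt = (170)(3310)·−sin(5.0974) = 5.215×10^5 V/s.
I_d = C dV/dt with C = ε₀A/d = (8.85×10^-12)(4.42×10^-4)/(2.81×10^-3) = 1.392×10^-12 F, so I_d = (1.392×10^-12)(5.215×10^5) = 7.26×10^-7 A.

7.26×10^-7 A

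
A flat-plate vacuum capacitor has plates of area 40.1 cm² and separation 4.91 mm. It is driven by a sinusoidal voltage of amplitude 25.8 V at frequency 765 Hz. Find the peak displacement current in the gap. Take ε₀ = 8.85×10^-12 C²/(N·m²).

8.96×10^-7 A

(dE/dt)_max = V₀ω/d = 2.526×10^7 V/(m·s); ω = 2πf = 4807 rad/s.
I_d,max = ε₀ A (dE/dt)_max = (8.85×10^-12)(4.01×10^-3)(2.526×10^7) = 8.96×10^-7 A.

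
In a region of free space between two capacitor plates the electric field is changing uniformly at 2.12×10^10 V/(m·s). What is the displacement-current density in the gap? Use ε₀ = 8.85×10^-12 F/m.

0.188 A/m²

J_d = ε₀ dE/dt = (8.85×10^-12)(2.12×10^10) = 0.188 A/m².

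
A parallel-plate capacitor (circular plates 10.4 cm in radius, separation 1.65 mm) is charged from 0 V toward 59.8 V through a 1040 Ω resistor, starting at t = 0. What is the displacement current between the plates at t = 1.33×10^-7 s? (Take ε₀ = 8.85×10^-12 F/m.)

With C = ε₀A/d = (8.85×10^-12)(0.03398)/(1.65×10^-3) = 1.823×10^-10 F, the time constant is τ = RC = 1.896×10^-7 s, so t/τ = 0.7015 and e^(−t/τ) = 0.4958.
I_d = I_cond = (V₀/R) e^(−t/τ) = (0.05750)(0.4958) = 0.0285 A.

0.0285 A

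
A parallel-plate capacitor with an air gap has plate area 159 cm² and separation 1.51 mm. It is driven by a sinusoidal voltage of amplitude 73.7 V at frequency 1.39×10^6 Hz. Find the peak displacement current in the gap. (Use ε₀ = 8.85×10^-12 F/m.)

The displacement current equals the conduction current C dV/dt, which peaks at C V₀ ω.
With C = ε₀A/d = (8.85×10^-12)(0.0159)/(1.51×10^-3) = 9.319×10^-11 F and ω = 2πf = 8.734×10^6 rad/s, I_d,max = (9.319×10^-11)(73.7)(8.734×10^6) = 0.0600 A.

0.0600 A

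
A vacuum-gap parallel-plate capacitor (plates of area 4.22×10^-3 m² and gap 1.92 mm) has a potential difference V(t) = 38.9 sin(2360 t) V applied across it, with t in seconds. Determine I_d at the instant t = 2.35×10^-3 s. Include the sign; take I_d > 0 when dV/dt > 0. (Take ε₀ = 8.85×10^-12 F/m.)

dV/dt = (38.9)(2360)·cos(5.546) = 6.797×10^4 V/s.
I_d = C dV/dt with C = ε₀A/d = (8.85×10^-12)(4.22×10^-3)/(1.92×10^-3) = 1.945×10^-11 F, so I_d = (1.945×10^-11)(6.797×10^4) = 1.32×10^-6 A.

1.32×10^-6 A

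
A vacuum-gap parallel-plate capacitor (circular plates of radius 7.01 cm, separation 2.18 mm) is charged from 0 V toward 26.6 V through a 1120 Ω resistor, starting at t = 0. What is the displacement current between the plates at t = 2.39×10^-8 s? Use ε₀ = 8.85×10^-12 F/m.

C = ε₀A/d = (8.85×10^-12)(0.01544)/(2.18×10^-3) = 6.268×10^-11 F and τ = RC = 7.020×10^-8 s. I_d in the gap equals the RC charging current.
I_d(t) = (V₀/R) e^(−t/τ) = 0.02375 · e^(−0.3405) = 0.0169 A.

0.0169 A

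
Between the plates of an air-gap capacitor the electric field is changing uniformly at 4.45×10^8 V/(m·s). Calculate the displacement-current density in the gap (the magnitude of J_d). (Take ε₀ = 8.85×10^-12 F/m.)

3.94×10^-3 A/m²

J_d = ε₀ ∂E/∂t, so J_d = 3.94×10^-3 A/m².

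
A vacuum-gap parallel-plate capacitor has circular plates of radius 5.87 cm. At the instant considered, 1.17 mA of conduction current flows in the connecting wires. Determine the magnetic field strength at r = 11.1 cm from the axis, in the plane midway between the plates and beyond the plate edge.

2.11×10^-9 T

No conduction current crosses the gap, so I_d there equals the 1.17×10^-3 A in the leads.
Outside the plates the loop encloses all of I_d, so B·2πr = μ₀ I_d and B = 2.11×10^-9 T.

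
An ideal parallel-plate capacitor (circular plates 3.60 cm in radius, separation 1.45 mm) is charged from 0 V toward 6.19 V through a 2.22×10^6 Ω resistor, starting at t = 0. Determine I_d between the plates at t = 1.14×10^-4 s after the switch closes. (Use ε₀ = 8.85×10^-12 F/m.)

C = ε₀A/d = (8.85×10^-12)(4.072×10^-3)/(1.45×10^-3) = 2.485×10^-11 F, so τ = RC = 5.517×10^-5 s.
The conduction current is I(t) = (V₀/R) e^(−t/τ), and the displacement current between the plates equals it.
t/τ = 2.066; I_d = (6.19/2.22×10^6) · e^(−2.066) = (2.788×10^-6)(0.1267) = 3.53×10^-7 A.

3.53×10^-7 A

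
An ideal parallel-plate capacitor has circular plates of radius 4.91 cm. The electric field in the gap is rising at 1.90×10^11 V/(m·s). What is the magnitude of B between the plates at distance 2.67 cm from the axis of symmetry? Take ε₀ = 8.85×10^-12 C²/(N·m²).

2.82×10^-8 T

Through the whole plate area (πR² = 7.574×10^-3 m²), I_d = ε₀ πR² dE/dt = 0.01274 A.
For r < R the Ampère–Maxwell law gives B(2πr) = μ₀ I_d (r²/R²), so B = μ₀ I_d r/(2πR²) = (4π×10^-7)(0.01274)(0.0267)/(2π·0.0491²) = 2.82×10^-8 T.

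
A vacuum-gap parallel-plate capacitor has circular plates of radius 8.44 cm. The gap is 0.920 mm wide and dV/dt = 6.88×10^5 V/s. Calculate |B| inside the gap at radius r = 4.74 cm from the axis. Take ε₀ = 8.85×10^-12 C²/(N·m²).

dE/dt = (dV/dt)/d = 7.478×10^8 V/(m·s); I_d = ε₀(πR²)(dE/dt) = (8.85×10^-12)(0.02238)(7.478×10^8) = 1.481×10^-4 A.
For r < R the Ampère–Maxwell law gives B(2πr) = μ₀ I_d (r²/R²), so B = μ₀ I_d r/(2πR²) = (4π×10^-7)(1.481×10^-4)(0.0474)/(2π·0.0844²) = 1.97×10^-10 T.

1.97×10^-10 T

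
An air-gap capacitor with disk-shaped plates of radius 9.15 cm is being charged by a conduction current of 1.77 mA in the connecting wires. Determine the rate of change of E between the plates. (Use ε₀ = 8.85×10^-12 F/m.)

7.60×10^9 V/(m·s)

Charge continuity gives I_d = I = 1.77×10^-3 A between the plates.
Since I_d = ε₀ A dE/dt, dE/dt = I_d/(ε₀A) = (1.77×10^-3)/((8.85×10^-12)(0.02630)) = 7.60×10^9 V/(m·s).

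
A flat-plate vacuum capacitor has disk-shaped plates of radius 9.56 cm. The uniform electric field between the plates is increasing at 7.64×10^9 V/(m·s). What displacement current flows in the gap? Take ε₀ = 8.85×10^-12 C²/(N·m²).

With a uniform field, Φ_E = EA, so I_d = ε₀ A dE/dt = 1.94×10^-3 A.

1.94×10^-3 A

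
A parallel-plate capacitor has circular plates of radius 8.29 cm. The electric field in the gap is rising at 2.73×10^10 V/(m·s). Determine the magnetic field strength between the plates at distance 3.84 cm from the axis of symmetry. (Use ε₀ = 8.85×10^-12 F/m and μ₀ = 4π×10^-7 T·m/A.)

Total displacement current: I_d = ε₀(πR²)(dE/dt) = (8.85×10^-12)(0.02159)(2.73×10^10) = 5.216×10^-3 A.
An Ampèrian loop of radius r encloses a fraction (r/R)² of I_d. Then B·2πr = μ₀ I_d (r/R)², giving B = μ₀ I_d r/(2πR²) = 5.83×10^-9 T.

5.83×10^-9 T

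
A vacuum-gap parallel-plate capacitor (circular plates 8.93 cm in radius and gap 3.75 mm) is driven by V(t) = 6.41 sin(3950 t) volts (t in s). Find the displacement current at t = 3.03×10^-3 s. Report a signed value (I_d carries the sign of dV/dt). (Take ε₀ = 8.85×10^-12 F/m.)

1.24×10^-6 A

dV/dt = (6.41)(3950)·cos(11.9685) = 2.093×10^4 V/s.
I_d = C dV/dt with C = ε₀A/d = (8.85×10^-12)(0.02505)/(3.75×10^-3) = 5.912×10^-11 F, so I_d = (5.912×10^-11)(2.093×10^4) = 1.24×10^-6 A.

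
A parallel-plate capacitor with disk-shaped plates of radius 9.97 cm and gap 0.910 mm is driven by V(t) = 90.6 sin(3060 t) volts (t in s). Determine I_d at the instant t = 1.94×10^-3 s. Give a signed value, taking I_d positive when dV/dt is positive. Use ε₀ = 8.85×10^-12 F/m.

dE/dt = (V₀ω/d)·cos(ωt) with ωt = 5.9364 rad: (90.6)(3060)(0.9405)/(9.10×10^-4) = 2.865×10^8 V/(m·s).
I_d = ε₀ A dE/dt = (8.85×10^-12)(0.03123)(2.865×10^8) = 7.92×10^-5 A.

7.92×10^-5 A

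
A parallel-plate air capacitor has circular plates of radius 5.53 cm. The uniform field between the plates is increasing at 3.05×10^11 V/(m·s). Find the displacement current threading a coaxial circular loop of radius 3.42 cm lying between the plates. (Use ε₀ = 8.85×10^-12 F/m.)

Total displacement current: I_d = ε₀(πR²)(dE/dt) = (8.85×10^-12)(9.607×10^-3)(3.05×10^11) = 0.02593 A.
The field is uniform, so I_d,enc = I_d (r/R)² = (0.02593)(3.42/5.53)² = 9.92×10^-3 A.

9.92×10^-3 A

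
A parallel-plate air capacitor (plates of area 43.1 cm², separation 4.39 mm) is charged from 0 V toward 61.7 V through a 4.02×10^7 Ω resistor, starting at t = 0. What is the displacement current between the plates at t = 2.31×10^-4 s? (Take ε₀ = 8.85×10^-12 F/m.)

With C = ε₀A/d = (8.85×10^-12)(4.31×10^-3)/(4.39×10^-3) = 8.689×10^-12 F, the time constant is τ = RC = 3.493×10^-4 s, so t/τ = 0.6613 and e^(−t/τ) = 0.5162.
I_d = I_cond = (V₀/R) e^(−t/τ) = (1.535×10^-6)(0.5162) = 7.92×10^-7 A.

7.92×10^-7 A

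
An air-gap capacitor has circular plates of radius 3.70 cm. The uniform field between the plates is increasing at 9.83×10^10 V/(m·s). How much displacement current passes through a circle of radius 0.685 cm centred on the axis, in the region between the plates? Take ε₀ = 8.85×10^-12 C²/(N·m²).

1.28×10^-4 A

I_d = ε₀ dΦ_E/dt = ε₀ πR² (dE/dt) = (8.85×10^-12)(4.301×10^-3)(9.83×10^10) = 3.742×10^-3 A through the full plate area.
The field is uniform, so I_d,enc = I_d (r/R)² = (3.742×10^-3)(0.685/3.70)² = 1.28×10^-4 A.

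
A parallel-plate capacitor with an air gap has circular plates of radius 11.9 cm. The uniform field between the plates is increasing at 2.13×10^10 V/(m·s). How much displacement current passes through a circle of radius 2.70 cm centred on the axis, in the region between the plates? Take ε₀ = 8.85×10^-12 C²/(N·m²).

I_d = ε₀ dΦ_E/dt = ε₀ πR² (dE/dt) = (8.85×10^-12)(0.04449)(2.13×10^10) = 8.387×10^-3 A through the full plate area.
Since J_d is uniform, the enclosed fraction is (r/R)² = 0.05148, giving I_d,enc = 4.32×10^-4 A.

4.32×10^-4 A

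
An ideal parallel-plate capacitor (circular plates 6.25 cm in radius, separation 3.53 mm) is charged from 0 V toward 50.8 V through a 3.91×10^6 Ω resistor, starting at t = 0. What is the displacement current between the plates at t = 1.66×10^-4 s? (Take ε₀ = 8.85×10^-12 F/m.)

C = ε₀A/d = (8.85×10^-12)(0.01227)/(3.53×10^-3) = 3.076×10^-11 F, so τ = RC = 1.203×10^-4 s.
The conduction current is I(t) = (V₀/R) e^(−t/τ), and the displacement current between the plates equals it.
t/τ = 1.380; I_d = (50.8/3.91×10^6) · e^(−1.380) = (1.299×10^-5)(0.2516) = 3.27×10^-6 A.

3.27×10^-6 A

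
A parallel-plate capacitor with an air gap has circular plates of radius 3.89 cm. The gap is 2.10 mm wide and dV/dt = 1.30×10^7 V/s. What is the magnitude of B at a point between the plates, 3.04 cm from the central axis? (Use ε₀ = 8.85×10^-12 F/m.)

1.05×10^-9 T

With E = V/d, dE/dt = 6.190×10^9 V/(m·s) and πR² = 4.754×10^-3 m², giving I_d = ε₀ πR² dE/dt = 2.604×10^-4 A.
∮B·dl = μ₀ I_d,enc with I_d,enc = I_d r²/R² = 1.590×10^-4 A; so B = μ₀ I_d,enc/(2πr) = 1.05×10^-9 T.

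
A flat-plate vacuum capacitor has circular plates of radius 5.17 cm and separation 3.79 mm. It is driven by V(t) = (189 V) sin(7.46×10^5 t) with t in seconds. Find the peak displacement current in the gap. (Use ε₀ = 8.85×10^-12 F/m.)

2.76×10^-3 A

(dE/dt)_max = V₀ω/d = 3.720×10^10 V/(m·s); ω = 7.46×10^5 rad/s.
I_d,max = ε₀ A (dE/dt)_max = (8.85×10^-12)(8.397×10^-3)(3.720×10^10) = 2.76×10^-3 A.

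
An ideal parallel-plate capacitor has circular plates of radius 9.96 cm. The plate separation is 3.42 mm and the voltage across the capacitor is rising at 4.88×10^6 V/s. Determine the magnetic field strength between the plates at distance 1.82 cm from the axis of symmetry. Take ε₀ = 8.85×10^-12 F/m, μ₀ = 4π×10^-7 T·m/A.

1.44×10^-10 T

With E = V/d, dE/dt = 1.427×10^9 V/(m·s) and πR² = 0.03117 m², giving I_d = ε₀ πR² dE/dt = 3.936×10^-4 A.
For r < R the Ampère–Maxwell law gives B(2πr) = μ₀ I_d (r²/R²), so B = μ₀ I_d r/(2πR²) = (4π×10^-7)(3.936×10^-4)(0.0182)/(2π·0.0996²) = 1.44×10^-10 T.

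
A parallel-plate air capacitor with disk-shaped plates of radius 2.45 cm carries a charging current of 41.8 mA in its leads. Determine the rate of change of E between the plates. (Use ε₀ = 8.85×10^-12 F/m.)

2.50×10^12 V/(m·s)

The displacement current between the plates equals the conduction current, I_d = 41.8 mA.
Inverting I_d = ε₀ A dE/dt gives dE/dt = 0.0418 / (8.85×10^-12 · 1.886×10^-3) = 2.50×10^12 V/(m·s).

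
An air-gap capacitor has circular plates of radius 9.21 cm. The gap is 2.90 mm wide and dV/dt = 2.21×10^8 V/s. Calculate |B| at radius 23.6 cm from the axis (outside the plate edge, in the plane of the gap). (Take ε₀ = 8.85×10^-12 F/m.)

dE/dt = (dV/dt)/d = 7.621×10^10 V/(m·s); I_d = ε₀(πR²)(dE/dt) = (8.85×10^-12)(0.02665)(7.621×10^10) = 0.01797 A.
For r ≥ R the full I_d is enclosed: B = μ₀ I_d/(2πr) = (4π×10^-7)(0.01797)/(2π·0.236) = 1.52×10^-8 T.

1.52×10^-8 T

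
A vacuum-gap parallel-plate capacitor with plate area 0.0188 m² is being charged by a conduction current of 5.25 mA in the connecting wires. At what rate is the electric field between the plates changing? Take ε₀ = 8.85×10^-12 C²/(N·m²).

By continuity, I_d in the gap equals the 5.25 mA flowing in the wire.
Inverting I_d = ε₀ A dE/dt gives dE/dt = 5.25×10^-3 / (8.85×10^-12 · 0.0188) = 3.16×10^10 V/(m·s).

3.16×10^10 V/(m·s)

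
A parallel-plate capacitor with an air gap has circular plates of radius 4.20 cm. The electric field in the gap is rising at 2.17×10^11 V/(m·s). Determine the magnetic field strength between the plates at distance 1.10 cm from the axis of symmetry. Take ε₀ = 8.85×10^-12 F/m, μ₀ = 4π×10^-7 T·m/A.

1.33×10^-8 T

Total displacement current: I_d = ε₀(πR²)(dE/dt) = (8.85×10^-12)(5.542×10^-3)(2.17×10^11) = 0.01064 A.
For r < R the Ampère–Maxwell law gives B(2πr) = μ₀ I_d (r²/R²), so B = μ₀ I_d r/(2πR²) = (4π×10^-7)(0.01064)(0.0110)/(2π·0.0420²) = 1.33×10^-8 T.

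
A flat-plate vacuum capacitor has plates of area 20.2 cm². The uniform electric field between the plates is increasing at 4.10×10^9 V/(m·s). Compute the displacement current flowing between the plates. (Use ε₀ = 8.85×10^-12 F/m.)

7.33×10^-5 A

With a uniform field, Φ_E = EA, so I_d = ε₀ A dE/dt = 7.33×10^-5 A.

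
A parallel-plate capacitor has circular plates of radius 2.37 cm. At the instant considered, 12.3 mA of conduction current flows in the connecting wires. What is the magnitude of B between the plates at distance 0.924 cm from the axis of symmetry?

4.05×10^-8 T

No conduction current crosses the gap, so I_d there equals the 0.0123 A in the leads.
∮B·dl = μ₀ I_d,enc with I_d,enc = I_d r²/R² = 1.870×10^-3 A; so B = μ₀ I_d,enc/(2πr) = 4.05×10^-8 T.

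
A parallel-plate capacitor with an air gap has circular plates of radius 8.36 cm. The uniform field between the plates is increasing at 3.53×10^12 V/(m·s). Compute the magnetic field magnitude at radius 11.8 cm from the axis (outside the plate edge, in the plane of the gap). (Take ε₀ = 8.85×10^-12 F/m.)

I_d = ε₀ dΦ_E/dt = ε₀ πR² (dE/dt) = (8.85×10^-12)(0.02196)(3.53×10^12) = 0.6860 A through the full plate area.
With r > R the enclosed displacement current is the full I_d; B = μ₀ I_d / (2πr) = 1.16×10^-6 T.

1.16×10^-6 T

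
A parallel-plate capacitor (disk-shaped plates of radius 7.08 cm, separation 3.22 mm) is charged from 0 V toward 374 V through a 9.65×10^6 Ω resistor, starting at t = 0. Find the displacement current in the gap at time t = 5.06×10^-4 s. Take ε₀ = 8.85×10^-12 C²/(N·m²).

C = ε₀A/d = (8.85×10^-12)(0.01575)/(3.22×10^-3) = 4.329×10^-11 F, so τ = RC = 4.177×10^-4 s.
The conduction current is I(t) = (V₀/R) e^(−t/τ), and the displacement current between the plates equals it.
t/τ = 1.211; I_d = (374/9.65×10^6) · e^(−1.211) = (3.876×10^-5)(0.2979) = 1.15×10^-5 A.

1.15×10^-5 A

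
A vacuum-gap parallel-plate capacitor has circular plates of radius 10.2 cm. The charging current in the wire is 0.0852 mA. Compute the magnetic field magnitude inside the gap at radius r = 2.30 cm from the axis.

3.77×10^-11 T

No conduction current crosses the gap, so I_d there equals the 8.52×10^-5 A in the leads.
For r < R the Ampère–Maxwell law gives B(2πr) = μ₀ I_d (r²/R²), so B = μ₀ I_d r/(2πR²) = (4π×10^-7)(8.52×10^-5)(0.0230)/(2π·0.102²) = 3.77×10^-11 T.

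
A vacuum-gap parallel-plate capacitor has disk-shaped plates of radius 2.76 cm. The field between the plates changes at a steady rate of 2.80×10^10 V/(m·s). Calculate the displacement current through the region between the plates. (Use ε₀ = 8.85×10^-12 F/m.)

5.93×10^-4 A

The displacement current is ε₀ times dΦ_E/dt = ε₀ A dE/dt = (8.85×10^-12)(2.393×10^-3)(2.80×10^10) = 5.93×10^-4 A.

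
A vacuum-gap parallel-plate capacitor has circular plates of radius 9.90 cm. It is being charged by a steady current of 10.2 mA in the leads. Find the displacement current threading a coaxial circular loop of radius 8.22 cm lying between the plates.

By continuity the displacement current in the gap matches the conduction current: I_d = 0.0102 A.
Since J_d is uniform, the enclosed fraction is (r/R)² = 0.6894, giving I_d,enc = 7.03×10^-3 A.

7.03×10^-3 A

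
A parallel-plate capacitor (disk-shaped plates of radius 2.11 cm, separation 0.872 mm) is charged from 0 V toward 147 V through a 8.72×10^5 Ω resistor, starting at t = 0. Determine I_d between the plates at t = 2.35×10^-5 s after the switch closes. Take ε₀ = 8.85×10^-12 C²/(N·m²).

2.53×10^-5 A

C = ε₀A/d = (8.85×10^-12)(1.399×10^-3)/(8.72×10^-4) = 1.420×10^-11 F, so τ = RC = 1.238×10^-5 s.
The conduction current is I(t) = (V₀/R) e^(−t/τ), and the displacement current between the plates equals it.
t/τ = 1.898; I_d = (147/8.72×10^5) · e^(−1.898) = (1.686×10^-4)(0.1499) = 2.53×10^-5 A.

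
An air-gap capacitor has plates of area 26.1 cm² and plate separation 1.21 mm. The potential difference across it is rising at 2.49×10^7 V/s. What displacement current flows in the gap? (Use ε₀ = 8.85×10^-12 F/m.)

4.75×10^-4 A

The displacement current equals the charging current C dV/dt. With C = ε₀A/d = (8.85×10^-12)(2.61×10^-3)/(1.21×10^-3) = 1.909×10^-11 F, I_d = (1.909×10^-11)(2.49×10^7) = 4.75×10^-4 A.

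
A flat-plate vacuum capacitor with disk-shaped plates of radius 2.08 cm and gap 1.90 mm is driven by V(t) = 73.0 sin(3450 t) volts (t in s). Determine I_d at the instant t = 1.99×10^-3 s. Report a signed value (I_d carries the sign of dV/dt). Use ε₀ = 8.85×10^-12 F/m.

dE/dt = (V₀ω/d)·cos(ωt) with ωt = 6.8655 rad: (73.0)(3450)(0.8352)/(1.90×10^-3) = 1.107×10^8 V/(m·s).
I_d = ε₀ A dE/dt = (8.85×10^-12)(1.359×10^-3)(1.107×10^8) = 1.33×10^-6 A.

1.33×10^-6 A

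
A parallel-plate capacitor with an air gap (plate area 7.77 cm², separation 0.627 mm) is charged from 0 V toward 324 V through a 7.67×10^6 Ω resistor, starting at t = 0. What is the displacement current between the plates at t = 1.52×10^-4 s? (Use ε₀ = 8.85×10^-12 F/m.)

6.93×10^-6 A

With C = ε₀A/d = (8.85×10^-12)(7.77×10^-4)/(6.27×10^-4) = 1.097×10^-11 F, the time constant is τ = RC = 8.414×10^-5 s, so t/τ = 1.807 and e^(−t/τ) = 0.1641.
I_d = I_cond = (V₀/R) e^(−t/τ) = (4.224×10^-5)(0.1641) = 6.93×10^-6 A.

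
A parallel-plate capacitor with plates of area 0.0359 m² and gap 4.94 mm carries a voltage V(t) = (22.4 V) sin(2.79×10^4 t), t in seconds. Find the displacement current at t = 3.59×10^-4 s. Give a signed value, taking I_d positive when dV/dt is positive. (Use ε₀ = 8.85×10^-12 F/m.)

-3.34×10^-5 A

dE/dt = (V₀ω/d)·cos(ωt) with ωt = 10.0161 rad: (22.4)(2.79×10^4)(-0.8302)/(4.94×10^-3) = -1.050×10^8 V/(m·s).
I_d = ε₀ A dE/dt = (8.85×10^-12)(0.0359)(-1.050×10^8) = -3.34×10^-5 A.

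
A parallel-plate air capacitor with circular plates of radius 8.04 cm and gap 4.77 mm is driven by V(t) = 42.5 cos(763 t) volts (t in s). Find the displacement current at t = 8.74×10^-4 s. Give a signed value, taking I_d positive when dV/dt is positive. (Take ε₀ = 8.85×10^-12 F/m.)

-7.56×10^-7 A

dV/dt = (42.5)(763)·−sin(0.666862) = -2.006×10^4 V/s.
I_d = C dV/dt with C = ε₀A/d = (8.85×10^-12)(0.02031)/(4.77×10^-3) = 3.768×10^-11 F, so I_d = (3.768×10^-11)(-2.006×10^4) = -7.56×10^-7 A.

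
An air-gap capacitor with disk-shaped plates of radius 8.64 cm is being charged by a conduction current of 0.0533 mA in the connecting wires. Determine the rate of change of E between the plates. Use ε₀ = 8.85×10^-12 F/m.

By continuity, I_d in the gap equals the 0.0533 mA flowing in the wire.
Then dE/dt = I_d/(ε₀A) = 2.57×10^8 V/(m·s).

2.57×10^8 V/(m·s)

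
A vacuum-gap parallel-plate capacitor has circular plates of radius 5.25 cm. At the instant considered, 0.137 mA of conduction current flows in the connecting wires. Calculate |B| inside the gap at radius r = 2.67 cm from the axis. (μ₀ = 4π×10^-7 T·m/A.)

No conduction current crosses the gap, so I_d there equals the 1.37×10^-4 A in the leads.
An Ampèrian loop of radius r encloses a fraction (r/R)² of I_d. Then B·2πr = μ₀ I_d (r/R)², giving B = μ₀ I_d r/(2πR²) = 2.65×10^-10 T.

2.65×10^-10 T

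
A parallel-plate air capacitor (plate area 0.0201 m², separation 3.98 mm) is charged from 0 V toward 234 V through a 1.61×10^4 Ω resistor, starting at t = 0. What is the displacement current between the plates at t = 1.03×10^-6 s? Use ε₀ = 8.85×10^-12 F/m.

C = ε₀A/d = (8.85×10^-12)(0.0201)/(3.98×10^-3) = 4.469×10^-11 F, so τ = RC = 7.195×10^-7 s.
The conduction current is I(t) = (V₀/R) e^(−t/τ), and the displacement current between the plates equals it.
t/τ = 1.432; I_d = (234/1.61×10^4) · e^(−1.432) = (0.01453)(0.2388) = 3.47×10^-3 A.

3.47×10^-3 A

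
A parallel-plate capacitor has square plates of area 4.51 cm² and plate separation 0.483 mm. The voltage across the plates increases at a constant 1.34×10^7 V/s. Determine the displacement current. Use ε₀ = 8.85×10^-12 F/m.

1.11×10^-4 A

C = ε₀A/d = (8.85×10^-12)(4.51×10^-4)/(4.83×10^-4) = 8.264×10^-12 F.
I_d = C dV/dt = (8.264×10^-12)(1.34×10^7) = 1.11×10^-4 A.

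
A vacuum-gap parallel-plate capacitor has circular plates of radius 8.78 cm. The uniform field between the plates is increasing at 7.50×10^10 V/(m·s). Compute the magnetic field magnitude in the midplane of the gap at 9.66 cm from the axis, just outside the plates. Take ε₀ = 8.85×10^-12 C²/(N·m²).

3.33×10^-8 T

Through the whole plate area (πR² = 0.02422 m²), I_d = ε₀ πR² dE/dt = 0.01608 A.
Outside the plates the loop encloses all of I_d, so B·2πr = μ₀ I_d and B = 3.33×10^-8 T.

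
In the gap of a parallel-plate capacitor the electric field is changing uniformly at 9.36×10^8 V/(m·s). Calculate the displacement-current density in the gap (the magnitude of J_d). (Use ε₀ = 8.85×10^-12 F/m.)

8.28×10^-3 A/m²

J_d = ε₀ dE/dt = (8.85×10^-12)(9.36×10^8) = 8.28×10^-3 A/m².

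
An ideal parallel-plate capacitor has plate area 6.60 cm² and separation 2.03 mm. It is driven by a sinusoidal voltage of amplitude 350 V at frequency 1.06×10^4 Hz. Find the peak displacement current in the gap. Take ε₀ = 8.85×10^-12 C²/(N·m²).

6.71×10^-5 A

C = ε₀A/d = (8.85×10^-12)(6.60×10^-4)/(2.03×10^-3) = 2.877×10^-12 F; ω = 2πf = 6.660×10^4 rad/s.
I_d = C dV/dt, so |I_d|_max = C V₀ ω = (2.877×10^-12)(350)(6.660×10^4) = 6.71×10^-5 A.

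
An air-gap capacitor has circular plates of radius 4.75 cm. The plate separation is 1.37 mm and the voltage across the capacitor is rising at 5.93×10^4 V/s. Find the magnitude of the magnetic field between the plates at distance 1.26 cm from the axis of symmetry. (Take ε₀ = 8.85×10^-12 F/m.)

3.03×10^-12 T

I_d = C dV/dt with C = ε₀πR²/d = 4.579×10^-11 F, so I_d = (4.579×10^-11)(5.93×10^4) = 2.715×10^-6 A.
An Ampèrian loop of radius r encloses a fraction (r/R)² of I_d. Then B·2πr = μ₀ I_d (r/R)², giving B = μ₀ I_d r/(2πR²) = 3.03×10^-12 T.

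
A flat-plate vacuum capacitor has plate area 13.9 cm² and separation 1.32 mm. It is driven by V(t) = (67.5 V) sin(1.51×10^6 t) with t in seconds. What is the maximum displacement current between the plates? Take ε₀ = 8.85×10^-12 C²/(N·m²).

C = ε₀A/d = (8.85×10^-12)(1.39×10^-3)/(1.32×10^-3) = 9.319×10^-12 F; ω = 1.51×10^6 rad/s.
I_d = C dV/dt, so |I_d|_max = C V₀ ω = (9.319×10^-12)(67.5)(1.51×10^6) = 9.50×10^-4 A.

9.50×10^-4 A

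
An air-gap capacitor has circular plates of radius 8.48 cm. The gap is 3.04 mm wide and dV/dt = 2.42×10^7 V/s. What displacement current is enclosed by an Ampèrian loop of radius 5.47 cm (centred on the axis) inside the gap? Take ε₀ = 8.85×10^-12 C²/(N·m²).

6.62×10^-4 A

I_d = C dV/dt with C = ε₀πR²/d = 6.576×10^-11 F, so I_d = (6.576×10^-11)(2.42×10^7) = 1.591×10^-3 A.
Since J_d is uniform, the enclosed fraction is (r/R)² = 0.4161, giving I_d,enc = 6.62×10^-4 A.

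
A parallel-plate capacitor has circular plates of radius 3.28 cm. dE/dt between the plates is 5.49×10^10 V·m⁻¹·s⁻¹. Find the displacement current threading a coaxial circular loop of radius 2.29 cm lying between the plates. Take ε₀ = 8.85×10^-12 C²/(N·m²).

Total displacement current: I_d = ε₀(πR²)(dE/dt) = (8.85×10^-12)(3.380×10^-3)(5.49×10^10) = 1.642×10^-3 A.
Since J_d is uniform, the enclosed fraction is (r/R)² = 0.4874, giving I_d,enc = 8.00×10^-4 A.

8.00×10^-4 A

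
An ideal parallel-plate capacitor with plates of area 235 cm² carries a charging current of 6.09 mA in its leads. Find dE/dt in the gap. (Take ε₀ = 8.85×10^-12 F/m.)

2.93×10^10 V/(m·s)

By continuity, I_d in the gap equals the 6.09 mA flowing in the wire.
Since I_d = ε₀ A dE/dt, dE/dt = I_d/(ε₀A) = (6.09×10^-3)/((8.85×10^-12)(0.0235)) = 2.93×10^10 V/(m·s).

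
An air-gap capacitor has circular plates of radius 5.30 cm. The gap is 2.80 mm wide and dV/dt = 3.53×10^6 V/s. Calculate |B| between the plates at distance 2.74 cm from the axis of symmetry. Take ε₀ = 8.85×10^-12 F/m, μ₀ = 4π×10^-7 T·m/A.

1.92×10^-10 T

I_d = C dV/dt with C = ε₀πR²/d = 2.789×10^-11 F, so I_d = (2.789×10^-11)(3.53×10^6) = 9.845×10^-5 A.
For r < R the Ampère–Maxwell law gives B(2πr) = μ₀ I_d (r²/R²), so B = μ₀ I_d r/(2πR²) = (4π×10^-7)(9.845×10^-5)(0.0274)/(2π·0.0530²) = 1.92×10^-10 T.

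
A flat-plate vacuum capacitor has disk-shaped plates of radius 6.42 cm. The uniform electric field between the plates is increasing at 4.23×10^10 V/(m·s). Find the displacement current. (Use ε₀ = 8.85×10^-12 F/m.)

4.85×10^-3 A

With a uniform field, Φ_E = EA, so I_d = ε₀ A dE/dt = 4.85×10^-3 A.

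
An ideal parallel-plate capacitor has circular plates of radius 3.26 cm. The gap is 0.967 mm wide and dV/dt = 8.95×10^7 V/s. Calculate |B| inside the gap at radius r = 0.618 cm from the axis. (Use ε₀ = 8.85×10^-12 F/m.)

3.18×10^-9 T

I_d = C dV/dt with C = ε₀πR²/d = 3.056×10^-11 F, so I_d = (3.056×10^-11)(8.95×10^7) = 2.735×10^-3 A.
An Ampèrian loop of radius r encloses a fraction (r/R)² of I_d. Then B·2πr = μ₀ I_d (r/R)², giving B = μ₀ I_d r/(2πR²) = 3.18×10^-9 T.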